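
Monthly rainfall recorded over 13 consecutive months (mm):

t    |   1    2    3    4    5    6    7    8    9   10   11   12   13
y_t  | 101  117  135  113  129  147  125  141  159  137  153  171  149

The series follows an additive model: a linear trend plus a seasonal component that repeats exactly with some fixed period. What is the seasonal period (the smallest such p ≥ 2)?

3

First differences y_{t+1} − y_t: 16, 18, -22, 16, 18, -22, 16, 18, …
The difference pattern repeats every 3 terms and not for any smaller step, so p = 3.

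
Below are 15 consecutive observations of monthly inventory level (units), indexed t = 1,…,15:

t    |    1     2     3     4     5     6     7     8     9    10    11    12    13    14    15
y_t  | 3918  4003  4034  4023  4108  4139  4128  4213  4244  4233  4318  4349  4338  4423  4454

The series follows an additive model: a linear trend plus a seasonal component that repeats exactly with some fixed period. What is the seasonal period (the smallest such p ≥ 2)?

3

First differences y_{t+1} − y_t: 85, 31, -11, 85, 31, -11, 85, 31, …
The difference pattern repeats every 3 terms and not for any smaller step, so p = 3.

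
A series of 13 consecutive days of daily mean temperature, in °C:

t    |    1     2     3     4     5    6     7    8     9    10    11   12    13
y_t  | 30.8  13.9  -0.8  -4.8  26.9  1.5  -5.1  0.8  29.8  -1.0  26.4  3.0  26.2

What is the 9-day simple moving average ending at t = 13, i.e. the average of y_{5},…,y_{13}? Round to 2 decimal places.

Sum of periods 5–13: 26.9 + 1.5 + (-5.1) + 0.8 + 29.8 + (-1.0) + 26.4 + 3.0 + 26.2 = 108.5
Divide by 9: 108.5 / 9 = 12.06

12.06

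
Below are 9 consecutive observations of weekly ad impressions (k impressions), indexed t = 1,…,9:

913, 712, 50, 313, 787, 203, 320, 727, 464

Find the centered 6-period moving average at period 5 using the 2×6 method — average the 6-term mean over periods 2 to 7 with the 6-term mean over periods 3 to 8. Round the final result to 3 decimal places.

398.750

Sum over 2–7: 712 + 50 + 313 + 787 + 203 + 320 = 2385
Sum over 3–8: 50 + 313 + 787 + 203 + 320 + 727 = 2400
CMA at t=5 = (2385 + 2400) / (2·6) = 4785 / 12 = 398.750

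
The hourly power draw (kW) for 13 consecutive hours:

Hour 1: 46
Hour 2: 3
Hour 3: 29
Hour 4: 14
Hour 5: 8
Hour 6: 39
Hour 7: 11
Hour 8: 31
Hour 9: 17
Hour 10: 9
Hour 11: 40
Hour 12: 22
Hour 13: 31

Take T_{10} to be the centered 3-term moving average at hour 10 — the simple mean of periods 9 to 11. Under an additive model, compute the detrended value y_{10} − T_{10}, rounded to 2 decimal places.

Trend T_10 = (17 + 9 + 40) / 3 = 66/3 = 22.0000
Detrended value: 9 − 22.0000 = -13.00

-13.00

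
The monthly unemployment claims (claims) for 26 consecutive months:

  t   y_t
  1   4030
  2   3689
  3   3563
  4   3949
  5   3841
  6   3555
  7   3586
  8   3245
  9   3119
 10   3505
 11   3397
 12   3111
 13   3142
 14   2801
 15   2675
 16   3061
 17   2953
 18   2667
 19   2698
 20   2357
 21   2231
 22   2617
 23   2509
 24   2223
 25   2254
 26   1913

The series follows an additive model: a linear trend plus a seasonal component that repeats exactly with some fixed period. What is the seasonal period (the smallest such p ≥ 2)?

First differences y_{t+1} − y_t: -341, -126, 386, -108, -286, 31, -341, -126, 386, -108, -286, 31, -341, -126, …
The difference pattern repeats every 6 terms and not for any smaller step, so p = 6.

6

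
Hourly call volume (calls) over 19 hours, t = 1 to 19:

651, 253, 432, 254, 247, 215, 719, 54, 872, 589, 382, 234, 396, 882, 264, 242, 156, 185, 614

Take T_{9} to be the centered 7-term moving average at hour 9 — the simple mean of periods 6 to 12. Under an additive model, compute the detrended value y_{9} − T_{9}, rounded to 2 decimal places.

Trend T_9 = (215 + 719 + 54 + 872 + 589 + 382 + 234) / 7 = 3065/7 = 437.8571
Detrended value: 872 − 437.8571 = 434.14

434.14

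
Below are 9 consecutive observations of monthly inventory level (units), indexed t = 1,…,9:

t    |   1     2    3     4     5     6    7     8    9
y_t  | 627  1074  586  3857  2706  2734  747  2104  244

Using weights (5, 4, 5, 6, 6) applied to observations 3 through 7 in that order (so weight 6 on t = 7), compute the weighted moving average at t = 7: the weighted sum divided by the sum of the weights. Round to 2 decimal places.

Weighted sum: 5·586 + 4·3857 + 5·2706 + 6·2734 + 6·747 = 2930 + 15428 + 13530 + 16404 + 4482 = 52774
Weight total: 5 + 4 + 5 + 6 + 6 = 26
WMA = 52774 / 26 = 2029.77

2029.77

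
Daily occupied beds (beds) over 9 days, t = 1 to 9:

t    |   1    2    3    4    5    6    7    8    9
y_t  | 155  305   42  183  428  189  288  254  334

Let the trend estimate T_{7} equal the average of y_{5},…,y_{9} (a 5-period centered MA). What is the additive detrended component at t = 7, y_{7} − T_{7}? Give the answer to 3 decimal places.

-10.600

Trend T_7 = (428 + 189 + 288 + 254 + 334) / 5 = 1493/5 = 298.60000
Detrended value: 288 − 298.60000 = -10.600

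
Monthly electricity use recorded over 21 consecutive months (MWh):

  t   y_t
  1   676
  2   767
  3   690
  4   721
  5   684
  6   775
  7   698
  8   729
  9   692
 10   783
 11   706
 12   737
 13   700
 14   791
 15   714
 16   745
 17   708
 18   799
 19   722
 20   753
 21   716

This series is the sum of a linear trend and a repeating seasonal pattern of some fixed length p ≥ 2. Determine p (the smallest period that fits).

First differences y_{t+1} − y_t: 91, -77, 31, -37, 91, -77, 31, -37, 91, -77, …
The difference pattern repeats every 4 terms and not for any smaller step, so p = 4.

4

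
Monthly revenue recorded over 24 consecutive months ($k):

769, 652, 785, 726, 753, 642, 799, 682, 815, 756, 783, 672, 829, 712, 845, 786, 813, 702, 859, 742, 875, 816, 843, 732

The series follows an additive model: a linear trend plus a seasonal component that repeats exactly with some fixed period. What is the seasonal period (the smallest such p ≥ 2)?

6

First differences y_{t+1} − y_t: -117, 133, -59, 27, -111, 157, -117, 133, -59, 27, -111, 157, -117, 133, …
The difference pattern repeats every 6 terms and not for any smaller step, so p = 6.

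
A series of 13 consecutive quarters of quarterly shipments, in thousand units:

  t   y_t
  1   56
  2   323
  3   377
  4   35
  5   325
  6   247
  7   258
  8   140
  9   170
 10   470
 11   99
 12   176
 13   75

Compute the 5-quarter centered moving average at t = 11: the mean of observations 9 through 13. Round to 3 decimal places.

198.000

Sum of periods 9–13: 170 + 470 + 99 + 176 + 75 = 990
Divide by 5: 990 / 5 = 198.000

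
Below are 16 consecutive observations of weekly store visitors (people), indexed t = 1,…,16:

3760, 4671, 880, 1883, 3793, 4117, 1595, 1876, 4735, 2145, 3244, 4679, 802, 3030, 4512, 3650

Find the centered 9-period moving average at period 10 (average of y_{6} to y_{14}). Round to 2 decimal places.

2913.67

Sum of periods 6–14: 4117 + 1595 + 1876 + 4735 + 2145 + 3244 + 4679 + 802 + 3030 = 26223
Divide by 9: 26223 / 9 = 2913.67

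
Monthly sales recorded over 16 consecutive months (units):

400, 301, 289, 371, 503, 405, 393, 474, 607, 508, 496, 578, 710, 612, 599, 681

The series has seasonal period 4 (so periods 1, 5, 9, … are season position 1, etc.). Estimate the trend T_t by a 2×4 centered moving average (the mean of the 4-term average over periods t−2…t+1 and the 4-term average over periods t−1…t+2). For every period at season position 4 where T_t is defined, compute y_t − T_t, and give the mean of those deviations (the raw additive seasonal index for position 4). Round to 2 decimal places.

Season position 4 occurs at t = 4, 8, 12 (where T_t is defined).
t=4: T_4 = 379.0000; y_4 − T_4 = 371 − 379.0000 = -8.0000
t=8: T_8 = 482.6250; y_8 − T_8 = 474 − 482.6250 = -8.6250
t=12: T_12 = 586.0000; y_12 − T_12 = 578 − 586.0000 = -8.0000
Mean deviation: (-8.0000 + -8.6250 + -8.0000) / 3 = -8.21

-8.21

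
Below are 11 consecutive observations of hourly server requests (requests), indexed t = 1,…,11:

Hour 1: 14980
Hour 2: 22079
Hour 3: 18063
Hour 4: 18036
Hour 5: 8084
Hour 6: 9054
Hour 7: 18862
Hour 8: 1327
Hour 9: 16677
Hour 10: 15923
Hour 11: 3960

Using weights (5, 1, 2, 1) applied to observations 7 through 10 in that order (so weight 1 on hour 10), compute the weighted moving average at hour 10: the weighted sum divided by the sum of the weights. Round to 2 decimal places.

Weighted sum: 5·18862 + 1·1327 + 2·16677 + 1·15923 = 94310 + 1327 + 33354 + 15923 = 144914
Weight total: 5 + 1 + 2 + 1 = 9
WMA = 144914 / 9 = 16101.56

16101.56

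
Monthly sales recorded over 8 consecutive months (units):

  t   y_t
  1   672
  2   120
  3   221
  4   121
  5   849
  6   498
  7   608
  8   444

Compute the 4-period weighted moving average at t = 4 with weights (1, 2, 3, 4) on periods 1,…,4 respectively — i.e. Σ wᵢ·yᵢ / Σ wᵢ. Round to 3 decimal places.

Weighted sum: 1·672 + 2·120 + 3·221 + 4·121 = 672 + 240 + 663 + 484 = 2059
Weight total: 1 + 2 + 3 + 4 = 10
WMA = 2059 / 10 = 205.900

205.900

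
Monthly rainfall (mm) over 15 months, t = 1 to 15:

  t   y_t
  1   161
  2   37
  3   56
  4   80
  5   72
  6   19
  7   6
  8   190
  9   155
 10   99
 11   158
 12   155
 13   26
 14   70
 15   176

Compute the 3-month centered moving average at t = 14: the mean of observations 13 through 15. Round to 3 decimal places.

90.667

Sum of periods 13–15: 26 + 70 + 176 = 272
Divide by 3: 272 / 3 = 90.667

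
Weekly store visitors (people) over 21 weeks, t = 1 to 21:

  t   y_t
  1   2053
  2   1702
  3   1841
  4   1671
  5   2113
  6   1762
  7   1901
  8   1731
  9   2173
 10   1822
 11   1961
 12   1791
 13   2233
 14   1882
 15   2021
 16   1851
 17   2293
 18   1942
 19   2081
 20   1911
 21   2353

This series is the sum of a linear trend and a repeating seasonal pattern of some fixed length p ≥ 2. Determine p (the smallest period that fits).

4

First differences y_{t+1} − y_t: -351, 139, -170, 442, -351, 139, -170, 442, -351, 139, …
The difference pattern repeats every 4 terms and not for any smaller step, so p = 4.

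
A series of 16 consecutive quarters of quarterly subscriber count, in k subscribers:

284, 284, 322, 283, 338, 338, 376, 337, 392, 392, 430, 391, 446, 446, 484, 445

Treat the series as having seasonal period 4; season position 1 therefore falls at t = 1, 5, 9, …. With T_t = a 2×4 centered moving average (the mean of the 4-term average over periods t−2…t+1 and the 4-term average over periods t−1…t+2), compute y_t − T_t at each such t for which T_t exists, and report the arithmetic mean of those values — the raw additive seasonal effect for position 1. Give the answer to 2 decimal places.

Season position 1 occurs at t = 5, 9, 13 (where T_t is defined).
t=5: T_5 = 327.0000; y_5 − T_5 = 338 − 327.0000 = 11.0000
t=9: T_9 = 381.0000; y_9 − T_9 = 392 − 381.0000 = 11.0000
t=13: T_13 = 435.0000; y_13 − T_13 = 446 − 435.0000 = 11.0000
Mean deviation: (11.0000 + 11.0000 + 11.0000) / 3 = 11.00

11.00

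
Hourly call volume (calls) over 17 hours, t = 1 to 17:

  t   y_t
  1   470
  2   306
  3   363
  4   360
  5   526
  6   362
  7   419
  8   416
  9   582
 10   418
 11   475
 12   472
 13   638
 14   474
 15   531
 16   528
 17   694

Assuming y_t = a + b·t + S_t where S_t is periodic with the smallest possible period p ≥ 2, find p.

First differences y_{t+1} − y_t: -164, 57, -3, 166, -164, 57, -3, 166, -164, 57, …
The difference pattern repeats every 4 terms and not for any smaller step, so p = 4.

4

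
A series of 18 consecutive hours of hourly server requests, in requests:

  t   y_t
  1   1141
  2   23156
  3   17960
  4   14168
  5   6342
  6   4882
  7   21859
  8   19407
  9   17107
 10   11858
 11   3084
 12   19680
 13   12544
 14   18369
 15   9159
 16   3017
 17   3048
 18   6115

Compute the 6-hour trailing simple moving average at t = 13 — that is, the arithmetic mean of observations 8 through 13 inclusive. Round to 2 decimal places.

Sum of periods 8–13: 19407 + 17107 + 11858 + 3084 + 19680 + 12544 = 83680
Divide by 6: 83680 / 6 = 13946.67

13946.67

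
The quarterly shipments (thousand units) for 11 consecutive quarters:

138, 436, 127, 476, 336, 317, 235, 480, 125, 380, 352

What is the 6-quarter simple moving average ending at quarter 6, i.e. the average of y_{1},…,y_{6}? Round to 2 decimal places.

305.00

Sum of periods 1–6: 138 + 436 + 127 + 476 + 336 + 317 = 1830
Divide by 6: 1830 / 6 = 305.00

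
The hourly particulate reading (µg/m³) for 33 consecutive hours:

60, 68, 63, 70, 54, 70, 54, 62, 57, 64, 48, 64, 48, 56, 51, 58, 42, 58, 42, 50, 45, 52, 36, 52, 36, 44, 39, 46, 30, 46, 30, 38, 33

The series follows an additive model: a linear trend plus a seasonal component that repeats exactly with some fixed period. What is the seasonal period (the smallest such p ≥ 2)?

First differences y_{t+1} − y_t: 8, -5, 7, -16, 16, -16, 8, -5, 7, -16, 16, -16, 8, -5, …
The difference pattern repeats every 6 terms and not for any smaller step, so p = 6.

6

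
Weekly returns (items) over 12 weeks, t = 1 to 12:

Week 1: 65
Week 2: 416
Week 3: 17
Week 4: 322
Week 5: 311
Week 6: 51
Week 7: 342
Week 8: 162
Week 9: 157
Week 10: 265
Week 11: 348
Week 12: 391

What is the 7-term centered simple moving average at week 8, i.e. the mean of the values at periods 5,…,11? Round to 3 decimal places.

Sum of periods 5–11: 311 + 51 + 342 + 162 + 157 + 265 + 348 = 1636
Divide by 7: 1636 / 7 = 233.714

233.714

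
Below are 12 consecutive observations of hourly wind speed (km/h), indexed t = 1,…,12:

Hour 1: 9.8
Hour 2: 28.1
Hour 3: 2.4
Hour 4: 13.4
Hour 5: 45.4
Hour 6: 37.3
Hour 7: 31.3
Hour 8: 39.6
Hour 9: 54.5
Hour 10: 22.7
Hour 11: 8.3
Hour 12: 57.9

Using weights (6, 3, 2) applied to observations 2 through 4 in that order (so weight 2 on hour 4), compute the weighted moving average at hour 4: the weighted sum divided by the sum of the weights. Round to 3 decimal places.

18.418

Weighted sum: 6·28.1 + 3·2.4 + 2·13.4 = 168.6 + 7.2 + 26.8 = 202.6
Weight total: 6 + 3 + 2 = 11
WMA = 202.6 / 11 = 18.418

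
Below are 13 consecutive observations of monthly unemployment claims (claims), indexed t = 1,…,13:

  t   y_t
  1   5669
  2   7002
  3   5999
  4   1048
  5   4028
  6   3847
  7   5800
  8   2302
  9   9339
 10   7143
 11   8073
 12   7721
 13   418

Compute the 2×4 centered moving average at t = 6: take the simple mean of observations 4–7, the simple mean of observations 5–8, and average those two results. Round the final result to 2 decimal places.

Sum over 4–7: 1048 + 4028 + 3847 + 5800 = 14723
Sum over 5–8: 4028 + 3847 + 5800 + 2302 = 15977
CMA at t=6 = (14723 + 15977) / (2·4) = 30700 / 8 = 3837.50

3837.50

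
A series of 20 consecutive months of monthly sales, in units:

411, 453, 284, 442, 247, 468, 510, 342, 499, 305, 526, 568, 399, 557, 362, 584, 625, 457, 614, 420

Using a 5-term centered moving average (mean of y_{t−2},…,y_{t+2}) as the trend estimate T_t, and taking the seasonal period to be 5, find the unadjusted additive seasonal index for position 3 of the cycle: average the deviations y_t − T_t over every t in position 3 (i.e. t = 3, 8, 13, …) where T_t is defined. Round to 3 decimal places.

-83.150

Season position 3 occurs at t = 3, 8, 13, 18 (where T_t is defined).
t=3: T_3 = 367.40000; y_3 − T_3 = 284 − 367.40000 = -83.40000
t=8: T_8 = 424.80000; y_8 − T_8 = 342 − 424.80000 = -82.80000
t=13: T_13 = 482.40000; y_13 − T_13 = 399 − 482.40000 = -83.40000
t=18: T_18 = 540.00000; y_18 − T_18 = 457 − 540.00000 = -83.00000
Mean deviation: (-83.40000 + -82.80000 + -83.40000 + -83.00000) / 4 = -83.150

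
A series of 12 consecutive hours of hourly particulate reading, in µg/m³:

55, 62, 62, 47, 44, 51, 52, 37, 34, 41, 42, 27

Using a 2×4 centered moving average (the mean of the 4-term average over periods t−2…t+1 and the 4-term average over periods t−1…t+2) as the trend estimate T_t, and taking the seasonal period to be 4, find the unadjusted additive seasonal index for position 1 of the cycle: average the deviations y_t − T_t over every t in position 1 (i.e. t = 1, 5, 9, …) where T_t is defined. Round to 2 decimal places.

-5.75

Season position 1 occurs at t = 5, 9 (where T_t is defined).
t=5: T_5 = 49.7500; y_5 − T_5 = 44 − 49.7500 = -5.7500
t=9: T_9 = 39.7500; y_9 − T_9 = 34 − 39.7500 = -5.7500
Mean deviation: (-5.7500 + -5.7500) / 2 = -5.75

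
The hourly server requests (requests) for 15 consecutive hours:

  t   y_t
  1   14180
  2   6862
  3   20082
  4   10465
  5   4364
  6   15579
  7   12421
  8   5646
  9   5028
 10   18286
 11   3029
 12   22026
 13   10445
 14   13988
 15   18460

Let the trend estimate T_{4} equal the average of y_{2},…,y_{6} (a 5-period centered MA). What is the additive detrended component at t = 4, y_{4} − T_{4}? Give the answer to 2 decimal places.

-1005.40

Trend T_4 = (6862 + 20082 + 10465 + 4364 + 15579) / 5 = 57352/5 = 11470.4000
Detrended value: 10465 − 11470.4000 = -1005.40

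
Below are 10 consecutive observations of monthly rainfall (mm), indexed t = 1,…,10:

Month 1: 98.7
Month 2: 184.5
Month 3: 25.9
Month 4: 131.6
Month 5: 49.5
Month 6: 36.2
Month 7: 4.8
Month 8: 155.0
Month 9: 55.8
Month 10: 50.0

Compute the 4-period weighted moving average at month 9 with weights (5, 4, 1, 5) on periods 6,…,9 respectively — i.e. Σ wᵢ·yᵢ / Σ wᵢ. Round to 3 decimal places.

42.280

Weighted sum: 5·36.2 + 4·4.8 + 1·155.0 + 5·55.8 = 181.0 + 19.2 + 155.0 + 279.0 = 634.2
Weight total: 5 + 4 + 1 + 5 = 15
WMA = 634.2 / 15 = 42.280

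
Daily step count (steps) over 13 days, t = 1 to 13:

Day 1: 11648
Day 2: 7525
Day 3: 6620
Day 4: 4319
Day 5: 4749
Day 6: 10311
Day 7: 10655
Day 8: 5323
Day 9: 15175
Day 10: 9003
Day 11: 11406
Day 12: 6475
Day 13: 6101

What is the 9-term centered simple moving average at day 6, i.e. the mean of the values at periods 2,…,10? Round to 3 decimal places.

Sum of periods 2–10: 7525 + 6620 + 4319 + 4749 + 10311 + 10655 + 5323 + 15175 + 9003 = 73680
Divide by 9: 73680 / 9 = 8186.667

8186.667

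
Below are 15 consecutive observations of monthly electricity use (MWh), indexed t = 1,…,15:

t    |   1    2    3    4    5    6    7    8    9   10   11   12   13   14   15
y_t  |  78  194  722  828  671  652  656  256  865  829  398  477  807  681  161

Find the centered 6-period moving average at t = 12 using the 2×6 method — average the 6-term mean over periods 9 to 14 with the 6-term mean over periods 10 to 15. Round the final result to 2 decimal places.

617.50

Sum over 9–14: 865 + 829 + 398 + 477 + 807 + 681 = 4057
Sum over 10–15: 829 + 398 + 477 + 807 + 681 + 161 = 3353
CMA at t=12 = (4057 + 3353) / (2·6) = 7410 / 12 = 617.50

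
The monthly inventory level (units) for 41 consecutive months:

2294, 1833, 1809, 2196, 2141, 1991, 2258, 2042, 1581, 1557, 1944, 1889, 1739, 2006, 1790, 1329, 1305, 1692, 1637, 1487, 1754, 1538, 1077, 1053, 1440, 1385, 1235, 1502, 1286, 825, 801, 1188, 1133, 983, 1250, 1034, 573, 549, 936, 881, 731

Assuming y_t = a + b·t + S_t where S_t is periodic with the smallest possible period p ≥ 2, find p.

First differences y_{t+1} − y_t: -461, -24, 387, -55, -150, 267, -216, -461, -24, 387, -55, -150, 267, -216, -461, -24, …
The difference pattern repeats every 7 terms and not for any smaller step, so p = 7.

7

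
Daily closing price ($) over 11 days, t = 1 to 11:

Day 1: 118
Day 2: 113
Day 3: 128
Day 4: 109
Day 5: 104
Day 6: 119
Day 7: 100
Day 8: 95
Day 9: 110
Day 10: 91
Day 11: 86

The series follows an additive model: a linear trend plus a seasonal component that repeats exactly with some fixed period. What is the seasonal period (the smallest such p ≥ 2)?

First differences y_{t+1} − y_t: -5, 15, -19, -5, 15, -19, -5, 15, …
The difference pattern repeats every 3 terms and not for any smaller step, so p = 3.

3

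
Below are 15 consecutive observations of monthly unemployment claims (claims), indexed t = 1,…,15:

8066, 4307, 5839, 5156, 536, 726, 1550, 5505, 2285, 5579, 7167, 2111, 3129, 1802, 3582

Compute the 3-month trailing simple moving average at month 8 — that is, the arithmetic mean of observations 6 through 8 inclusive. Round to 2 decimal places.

2593.67

Sum of periods 6–8: 726 + 1550 + 5505 = 7781
Divide by 3: 7781 / 3 = 2593.67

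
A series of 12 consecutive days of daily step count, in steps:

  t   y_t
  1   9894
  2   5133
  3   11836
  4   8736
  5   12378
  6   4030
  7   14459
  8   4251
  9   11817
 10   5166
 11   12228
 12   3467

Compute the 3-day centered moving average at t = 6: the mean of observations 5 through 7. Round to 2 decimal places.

Sum of periods 5–7: 12378 + 4030 + 14459 = 30867
Divide by 3: 30867 / 3 = 10289.00

10289.00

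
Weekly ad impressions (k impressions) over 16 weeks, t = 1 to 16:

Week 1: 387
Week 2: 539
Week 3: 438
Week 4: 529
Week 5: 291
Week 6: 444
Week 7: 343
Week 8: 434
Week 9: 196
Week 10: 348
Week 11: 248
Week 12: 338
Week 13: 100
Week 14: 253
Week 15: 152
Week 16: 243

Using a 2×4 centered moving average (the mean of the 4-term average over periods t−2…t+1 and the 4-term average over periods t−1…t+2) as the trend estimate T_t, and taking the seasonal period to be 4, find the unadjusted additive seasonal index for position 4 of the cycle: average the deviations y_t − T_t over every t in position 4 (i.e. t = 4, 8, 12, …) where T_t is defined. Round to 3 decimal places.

Season position 4 occurs at t = 4, 8, 12 (where T_t is defined).
t=4: T_4 = 437.37500; y_4 − T_4 = 529 − 437.37500 = 91.62500
t=8: T_8 = 342.25000; y_8 − T_8 = 434 − 342.25000 = 91.75000
t=12: T_12 = 246.62500; y_12 − T_12 = 338 − 246.62500 = 91.37500
Mean deviation: (91.62500 + 91.75000 + 91.37500) / 3 = 91.583

91.583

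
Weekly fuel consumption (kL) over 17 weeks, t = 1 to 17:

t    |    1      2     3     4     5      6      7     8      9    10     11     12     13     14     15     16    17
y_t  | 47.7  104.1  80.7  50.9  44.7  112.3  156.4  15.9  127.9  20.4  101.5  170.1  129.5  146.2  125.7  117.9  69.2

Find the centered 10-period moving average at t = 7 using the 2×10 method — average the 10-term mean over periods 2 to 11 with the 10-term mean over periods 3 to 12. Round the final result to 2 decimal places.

Sum over 2–11: 104.1 + 80.7 + 50.9 + 44.7 + 112.3 + 156.4 + 15.9 + 127.9 + 20.4 + 101.5 = 814.8
Sum over 3–12: 80.7 + 50.9 + 44.7 + 112.3 + 156.4 + 15.9 + 127.9 + 20.4 + 101.5 + 170.1 = 880.8
CMA at t=7 = (814.8 + 880.8) / (2·10) = 1695.6 / 20 = 84.78

84.78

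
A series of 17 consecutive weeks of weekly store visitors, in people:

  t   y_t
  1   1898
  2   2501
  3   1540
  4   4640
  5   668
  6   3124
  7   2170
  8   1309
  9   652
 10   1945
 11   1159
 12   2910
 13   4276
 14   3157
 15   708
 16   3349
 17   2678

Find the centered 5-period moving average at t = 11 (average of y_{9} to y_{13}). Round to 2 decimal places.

Sum of periods 9–13: 652 + 1945 + 1159 + 2910 + 4276 = 10942
Divide by 5: 10942 / 5 = 2188.40

2188.40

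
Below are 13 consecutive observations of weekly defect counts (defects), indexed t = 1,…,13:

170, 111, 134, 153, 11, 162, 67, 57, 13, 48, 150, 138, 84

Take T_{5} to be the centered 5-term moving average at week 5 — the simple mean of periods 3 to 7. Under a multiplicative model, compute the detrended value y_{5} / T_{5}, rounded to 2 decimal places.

0.10

Trend T_5 = (134 + 153 + 11 + 162 + 67) / 5 = 527/5 = 105.4000
Ratio to trend: 11 / 105.4000 = 0.10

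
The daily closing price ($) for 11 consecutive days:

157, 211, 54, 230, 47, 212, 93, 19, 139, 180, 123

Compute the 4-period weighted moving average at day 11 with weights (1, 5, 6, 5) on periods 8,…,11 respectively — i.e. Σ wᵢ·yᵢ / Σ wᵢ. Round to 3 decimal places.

141.706

Weighted sum: 1·19 + 5·139 + 6·180 + 5·123 = 19 + 695 + 1080 + 615 = 2409
Weight total: 1 + 5 + 6 + 5 = 17
WMA = 2409 / 17 = 141.706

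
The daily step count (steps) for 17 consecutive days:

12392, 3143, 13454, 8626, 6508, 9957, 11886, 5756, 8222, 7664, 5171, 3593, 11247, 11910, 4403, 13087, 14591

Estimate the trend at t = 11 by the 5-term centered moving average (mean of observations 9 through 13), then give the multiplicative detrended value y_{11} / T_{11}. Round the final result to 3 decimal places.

0.720

Trend T_11 = (8222 + 7664 + 5171 + 3593 + 11247) / 5 = 35897/5 = 7179.40000
Ratio to trend: 5171 / 7179.40000 = 0.720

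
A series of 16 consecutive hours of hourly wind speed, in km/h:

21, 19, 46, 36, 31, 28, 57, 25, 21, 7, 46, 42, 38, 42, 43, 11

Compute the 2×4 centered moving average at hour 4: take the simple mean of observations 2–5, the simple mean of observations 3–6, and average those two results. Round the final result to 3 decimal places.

34.125

Sum over 2–5: 19 + 46 + 36 + 31 = 132
Sum over 3–6: 46 + 36 + 31 + 28 = 141
CMA at t=4 = (132 + 141) / (2·4) = 273 / 8 = 34.125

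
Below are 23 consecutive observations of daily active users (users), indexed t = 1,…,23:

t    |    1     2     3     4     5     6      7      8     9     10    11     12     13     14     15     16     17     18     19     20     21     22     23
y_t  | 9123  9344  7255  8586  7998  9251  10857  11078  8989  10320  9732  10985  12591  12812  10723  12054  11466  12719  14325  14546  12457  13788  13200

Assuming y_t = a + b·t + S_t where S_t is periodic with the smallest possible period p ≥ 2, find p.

First differences y_{t+1} − y_t: 221, -2089, 1331, -588, 1253, 1606, 221, -2089, 1331, -588, 1253, 1606, 221, -2089, …
The difference pattern repeats every 6 terms and not for any smaller step, so p = 6.

6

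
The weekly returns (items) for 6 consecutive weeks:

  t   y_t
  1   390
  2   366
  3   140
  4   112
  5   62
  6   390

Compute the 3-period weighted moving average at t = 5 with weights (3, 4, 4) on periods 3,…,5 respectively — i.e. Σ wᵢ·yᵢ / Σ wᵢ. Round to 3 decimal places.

Weighted sum: 3·140 + 4·112 + 4·62 = 420 + 448 + 248 = 1116
Weight total: 3 + 4 + 4 = 11
WMA = 1116 / 11 = 101.455

101.455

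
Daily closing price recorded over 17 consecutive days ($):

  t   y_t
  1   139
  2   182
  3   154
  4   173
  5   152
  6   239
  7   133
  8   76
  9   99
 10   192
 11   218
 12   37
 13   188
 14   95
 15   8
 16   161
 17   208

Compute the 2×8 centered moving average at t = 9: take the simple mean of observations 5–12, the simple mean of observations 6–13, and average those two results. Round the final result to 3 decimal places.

145.500

Sum over 5–12: 152 + 239 + 133 + 76 + 99 + 192 + 218 + 37 = 1146
Sum over 6–13: 239 + 133 + 76 + 99 + 192 + 218 + 37 + 188 = 1182
CMA at t=9 = (1146 + 1182) / (2·8) = 2328 / 16 = 145.500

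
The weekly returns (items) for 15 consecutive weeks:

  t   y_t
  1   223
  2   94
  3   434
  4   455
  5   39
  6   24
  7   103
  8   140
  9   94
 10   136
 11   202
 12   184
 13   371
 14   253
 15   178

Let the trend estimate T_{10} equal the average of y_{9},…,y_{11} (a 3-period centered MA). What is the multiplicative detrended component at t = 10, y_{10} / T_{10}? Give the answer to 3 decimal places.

0.944

Trend T_10 = (94 + 136 + 202) / 3 = 432/3 = 144.00000
Ratio to trend: 136 / 144.00000 = 0.944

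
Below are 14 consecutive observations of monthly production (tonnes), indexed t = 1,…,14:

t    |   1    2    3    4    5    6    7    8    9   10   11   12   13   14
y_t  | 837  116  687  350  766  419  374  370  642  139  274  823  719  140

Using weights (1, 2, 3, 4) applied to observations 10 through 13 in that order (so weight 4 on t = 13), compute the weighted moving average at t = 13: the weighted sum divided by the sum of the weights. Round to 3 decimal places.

603.200

Weighted sum: 1·139 + 2·274 + 3·823 + 4·719 = 139 + 548 + 2469 + 2876 = 6032
Weight total: 1 + 2 + 3 + 4 = 10
WMA = 6032 / 10 = 603.200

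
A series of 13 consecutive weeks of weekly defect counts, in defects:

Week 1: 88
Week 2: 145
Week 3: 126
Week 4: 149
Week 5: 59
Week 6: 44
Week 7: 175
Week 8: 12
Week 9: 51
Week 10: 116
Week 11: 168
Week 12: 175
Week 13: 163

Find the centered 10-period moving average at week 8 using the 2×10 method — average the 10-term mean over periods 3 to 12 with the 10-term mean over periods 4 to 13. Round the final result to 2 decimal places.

109.35

Sum over 3–12: 126 + 149 + 59 + 44 + 175 + 12 + 51 + 116 + 168 + 175 = 1075
Sum over 4–13: 149 + 59 + 44 + 175 + 12 + 51 + 116 + 168 + 175 + 163 = 1112
CMA at t=8 = (1075 + 1112) / (2·10) = 2187 / 20 = 109.35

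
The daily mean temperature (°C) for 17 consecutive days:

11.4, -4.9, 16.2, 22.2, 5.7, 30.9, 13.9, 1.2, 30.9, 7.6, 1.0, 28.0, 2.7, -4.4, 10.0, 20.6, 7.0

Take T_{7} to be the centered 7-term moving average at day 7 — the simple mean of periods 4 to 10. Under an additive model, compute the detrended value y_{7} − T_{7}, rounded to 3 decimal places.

-2.157

Trend T_7 = (22.2 + 5.7 + 30.9 + 13.9 + 1.2 + 30.9 + 7.6) / 7 = 112.4/7 = 16.05714
Detrended value: 13.9 − 16.05714 = -2.157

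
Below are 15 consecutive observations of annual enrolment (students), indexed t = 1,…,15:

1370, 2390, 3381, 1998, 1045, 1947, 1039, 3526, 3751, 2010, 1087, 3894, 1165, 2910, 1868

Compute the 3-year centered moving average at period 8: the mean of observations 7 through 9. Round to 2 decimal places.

2772.00

Sum of periods 7–9: 1039 + 3526 + 3751 = 8316
Divide by 3: 8316 / 3 = 2772.00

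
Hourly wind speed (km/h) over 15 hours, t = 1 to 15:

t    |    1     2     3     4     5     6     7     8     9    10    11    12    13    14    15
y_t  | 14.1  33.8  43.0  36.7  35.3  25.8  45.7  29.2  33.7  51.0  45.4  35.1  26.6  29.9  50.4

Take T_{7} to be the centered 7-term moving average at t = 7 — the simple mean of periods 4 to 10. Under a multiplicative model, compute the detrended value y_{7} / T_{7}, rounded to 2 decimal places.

1.24

Trend T_7 = (36.7 + 35.3 + 25.8 + 45.7 + 29.2 + 33.7 + 51.0) / 7 = 257.4/7 = 36.7714
Ratio to trend: 45.7 / 36.7714 = 1.24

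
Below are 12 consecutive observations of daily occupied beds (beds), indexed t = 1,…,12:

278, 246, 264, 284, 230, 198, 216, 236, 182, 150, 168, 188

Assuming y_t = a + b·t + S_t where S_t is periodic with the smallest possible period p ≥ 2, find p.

First differences y_{t+1} − y_t: -32, 18, 20, -54, -32, 18, 20, -54, -32, 18, …
The difference pattern repeats every 4 terms and not for any smaller step, so p = 4.

4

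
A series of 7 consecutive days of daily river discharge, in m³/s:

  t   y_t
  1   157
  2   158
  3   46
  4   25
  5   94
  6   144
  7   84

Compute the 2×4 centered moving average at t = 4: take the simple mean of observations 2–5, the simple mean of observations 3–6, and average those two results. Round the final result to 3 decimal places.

Sum over 2–5: 158 + 46 + 25 + 94 = 323
Sum over 3–6: 46 + 25 + 94 + 144 = 309
CMA at t=4 = (323 + 309) / (2·4) = 632 / 8 = 79.000

79.000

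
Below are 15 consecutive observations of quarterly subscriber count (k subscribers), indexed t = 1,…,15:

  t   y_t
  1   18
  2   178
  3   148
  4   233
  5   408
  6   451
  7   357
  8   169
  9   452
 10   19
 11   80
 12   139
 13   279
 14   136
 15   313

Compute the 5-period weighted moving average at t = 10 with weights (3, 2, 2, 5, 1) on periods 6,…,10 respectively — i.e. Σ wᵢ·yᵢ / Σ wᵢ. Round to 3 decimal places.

Weighted sum: 3·451 + 2·357 + 2·169 + 5·452 + 1·19 = 1353 + 714 + 338 + 2260 + 19 = 4684
Weight total: 3 + 2 + 2 + 5 + 1 = 13
WMA = 4684 / 13 = 360.308

360.308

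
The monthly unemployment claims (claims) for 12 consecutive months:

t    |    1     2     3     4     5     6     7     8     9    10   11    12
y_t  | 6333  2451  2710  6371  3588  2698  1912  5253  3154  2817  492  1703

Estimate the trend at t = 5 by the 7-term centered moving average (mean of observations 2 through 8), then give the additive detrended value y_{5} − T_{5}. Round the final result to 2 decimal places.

Trend T_5 = (2451 + 2710 + 6371 + 3588 + 2698 + 1912 + 5253) / 7 = 24983/7 = 3569.0000
Detrended value: 3588 − 3569.0000 = 19.00

19.00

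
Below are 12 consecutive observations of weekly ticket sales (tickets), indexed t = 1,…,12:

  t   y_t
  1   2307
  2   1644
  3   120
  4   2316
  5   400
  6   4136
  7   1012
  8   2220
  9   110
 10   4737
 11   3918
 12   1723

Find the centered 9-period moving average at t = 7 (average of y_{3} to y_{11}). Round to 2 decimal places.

Sum of periods 3–11: 120 + 2316 + 400 + 4136 + 1012 + 2220 + 110 + 4737 + 3918 = 18969
Divide by 9: 18969 / 9 = 2107.67

2107.67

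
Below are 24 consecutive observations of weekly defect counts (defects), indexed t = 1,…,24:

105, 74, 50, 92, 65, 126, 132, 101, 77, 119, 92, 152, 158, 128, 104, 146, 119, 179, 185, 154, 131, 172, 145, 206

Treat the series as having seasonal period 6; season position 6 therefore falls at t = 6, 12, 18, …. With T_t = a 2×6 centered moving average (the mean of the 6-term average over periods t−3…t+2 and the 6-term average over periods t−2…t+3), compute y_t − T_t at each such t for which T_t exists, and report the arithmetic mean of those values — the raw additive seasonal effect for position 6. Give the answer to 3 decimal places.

Season position 6 occurs at t = 6, 12, 18 (where T_t is defined).
t=6: T_6 = 96.58333; y_6 − T_6 = 126 − 96.58333 = 29.41667
t=12: T_12 = 123.25000; y_12 − T_12 = 152 − 123.25000 = 28.75000
t=18: T_18 = 150.08333; y_18 − T_18 = 179 − 150.08333 = 28.91667
Mean deviation: (29.41667 + 28.75000 + 28.91667) / 3 = 29.028

29.028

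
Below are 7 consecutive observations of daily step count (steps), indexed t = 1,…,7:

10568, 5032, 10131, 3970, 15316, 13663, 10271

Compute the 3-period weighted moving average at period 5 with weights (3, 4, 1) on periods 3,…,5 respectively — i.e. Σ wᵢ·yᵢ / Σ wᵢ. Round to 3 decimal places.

Weighted sum: 3·10131 + 4·3970 + 1·15316 = 30393 + 15880 + 15316 = 61589
Weight total: 3 + 4 + 1 = 8
WMA = 61589 / 8 = 7698.625

7698.625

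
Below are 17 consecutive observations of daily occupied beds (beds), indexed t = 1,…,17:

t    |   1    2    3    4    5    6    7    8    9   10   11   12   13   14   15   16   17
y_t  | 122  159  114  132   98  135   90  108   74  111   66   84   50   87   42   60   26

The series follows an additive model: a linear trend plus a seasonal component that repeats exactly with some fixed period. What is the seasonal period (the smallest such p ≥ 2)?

First differences y_{t+1} − y_t: 37, -45, 18, -34, 37, -45, 18, -34, 37, -45, …
The difference pattern repeats every 4 terms and not for any smaller step, so p = 4.

4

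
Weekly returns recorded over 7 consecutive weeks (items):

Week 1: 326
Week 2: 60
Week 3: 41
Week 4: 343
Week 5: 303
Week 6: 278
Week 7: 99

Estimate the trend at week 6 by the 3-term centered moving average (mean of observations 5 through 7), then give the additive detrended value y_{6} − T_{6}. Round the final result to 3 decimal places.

51.333

Trend T_6 = (303 + 278 + 99) / 3 = 680/3 = 226.66667
Detrended value: 278 − 226.66667 = 51.333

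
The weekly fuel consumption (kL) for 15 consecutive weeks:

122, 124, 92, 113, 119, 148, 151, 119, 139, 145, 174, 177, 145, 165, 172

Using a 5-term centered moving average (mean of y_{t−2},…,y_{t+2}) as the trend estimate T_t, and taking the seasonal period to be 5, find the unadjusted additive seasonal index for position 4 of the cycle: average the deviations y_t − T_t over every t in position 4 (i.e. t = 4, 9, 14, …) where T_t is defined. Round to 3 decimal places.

Season position 4 occurs at t = 4, 9 (where T_t is defined).
t=4: T_4 = 119.20000; y_4 − T_4 = 113 − 119.20000 = -6.20000
t=9: T_9 = 145.60000; y_9 − T_9 = 139 − 145.60000 = -6.60000
Mean deviation: (-6.20000 + -6.60000) / 2 = -6.400

-6.400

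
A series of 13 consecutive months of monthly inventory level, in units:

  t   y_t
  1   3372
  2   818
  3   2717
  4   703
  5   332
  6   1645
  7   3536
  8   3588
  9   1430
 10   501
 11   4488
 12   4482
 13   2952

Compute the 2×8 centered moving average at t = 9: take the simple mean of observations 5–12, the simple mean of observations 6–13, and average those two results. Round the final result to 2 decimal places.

2664.00

Sum over 5–12: 332 + 1645 + 3536 + 3588 + 1430 + 501 + 4488 + 4482 = 20002
Sum over 6–13: 1645 + 3536 + 3588 + 1430 + 501 + 4488 + 4482 + 2952 = 22622
CMA at t=9 = (20002 + 22622) / (2·8) = 42624 / 16 = 2664.00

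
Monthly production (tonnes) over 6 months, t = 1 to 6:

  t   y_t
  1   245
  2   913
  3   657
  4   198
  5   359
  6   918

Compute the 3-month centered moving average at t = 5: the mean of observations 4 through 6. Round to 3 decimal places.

491.667

Sum of periods 4–6: 198 + 359 + 918 = 1475
Divide by 3: 1475 / 3 = 491.667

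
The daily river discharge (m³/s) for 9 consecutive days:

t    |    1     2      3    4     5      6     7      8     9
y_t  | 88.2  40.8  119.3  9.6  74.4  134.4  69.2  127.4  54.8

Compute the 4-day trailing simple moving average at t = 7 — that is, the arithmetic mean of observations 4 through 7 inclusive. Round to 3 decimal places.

71.900

Sum of periods 4–7: 9.6 + 74.4 + 134.4 + 69.2 = 287.6
Divide by 4: 287.6 / 4 = 71.900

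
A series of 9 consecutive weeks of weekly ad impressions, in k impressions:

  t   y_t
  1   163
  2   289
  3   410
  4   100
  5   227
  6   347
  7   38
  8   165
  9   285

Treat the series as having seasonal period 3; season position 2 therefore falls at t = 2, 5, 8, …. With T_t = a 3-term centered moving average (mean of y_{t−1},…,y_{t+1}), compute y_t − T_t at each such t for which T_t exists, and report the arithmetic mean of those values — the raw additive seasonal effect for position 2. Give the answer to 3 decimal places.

Season position 2 occurs at t = 2, 5, 8 (where T_t is defined).
t=2: T_2 = 287.33333; y_2 − T_2 = 289 − 287.33333 = 1.66667
t=5: T_5 = 224.66667; y_5 − T_5 = 227 − 224.66667 = 2.33333
t=8: T_8 = 162.66667; y_8 − T_8 = 165 − 162.66667 = 2.33333
Mean deviation: (1.66667 + 2.33333 + 2.33333) / 3 = 2.111

2.111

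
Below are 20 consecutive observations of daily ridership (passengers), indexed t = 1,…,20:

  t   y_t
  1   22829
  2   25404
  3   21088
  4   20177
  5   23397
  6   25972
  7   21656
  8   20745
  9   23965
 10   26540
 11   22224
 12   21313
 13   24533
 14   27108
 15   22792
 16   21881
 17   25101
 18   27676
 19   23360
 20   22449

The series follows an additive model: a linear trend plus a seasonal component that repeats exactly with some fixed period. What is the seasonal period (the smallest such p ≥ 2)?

First differences y_{t+1} − y_t: 2575, -4316, -911, 3220, 2575, -4316, -911, 3220, 2575, -4316, …
The difference pattern repeats every 4 terms and not for any smaller step, so p = 4.

4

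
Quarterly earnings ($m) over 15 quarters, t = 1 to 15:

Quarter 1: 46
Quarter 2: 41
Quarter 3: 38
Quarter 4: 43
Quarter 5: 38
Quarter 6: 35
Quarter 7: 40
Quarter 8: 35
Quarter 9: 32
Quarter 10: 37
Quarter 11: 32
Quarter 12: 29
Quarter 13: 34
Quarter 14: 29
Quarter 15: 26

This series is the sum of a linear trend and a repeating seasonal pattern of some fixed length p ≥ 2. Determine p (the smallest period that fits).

First differences y_{t+1} − y_t: -5, -3, 5, -5, -3, 5, -5, -3, …
The difference pattern repeats every 3 terms and not for any smaller step, so p = 3.

3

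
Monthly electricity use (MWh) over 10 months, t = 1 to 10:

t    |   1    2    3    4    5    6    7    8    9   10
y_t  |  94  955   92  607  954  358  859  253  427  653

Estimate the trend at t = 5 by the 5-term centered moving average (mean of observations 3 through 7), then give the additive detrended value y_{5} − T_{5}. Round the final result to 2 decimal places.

Trend T_5 = (92 + 607 + 954 + 358 + 859) / 5 = 2870/5 = 574.0000
Detrended value: 954 − 574.0000 = 380.00

380.00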